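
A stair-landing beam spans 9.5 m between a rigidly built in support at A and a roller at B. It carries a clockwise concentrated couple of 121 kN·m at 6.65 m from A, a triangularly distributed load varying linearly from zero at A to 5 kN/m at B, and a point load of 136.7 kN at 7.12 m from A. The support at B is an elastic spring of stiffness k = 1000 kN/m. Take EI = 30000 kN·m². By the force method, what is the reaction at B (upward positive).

Release the roller at B. Primary structure: cantilever fixed at A.
Primary-structure tip deflection at B by superposition:
  clockwise couple 121 at a = 6.65: M₀a(2L − a)/(2EI) = 4969/EI
  triangular load, peak 5 at the free end: 11w₀L⁴/(120EI) = 3733/EI
  point load 136.7 at a = 7.12: Pa²(3L − a)/(6EI) = 24694/EI
  δ_0 = 33395/EI
Flexibility coefficient — unit upward force at B: δ_{BB} = L³/(3EI) = 285.8/EI.
With EI = 30000 kN·m²: δ_0 = 1.1132 m and δ_{BB} = 0.009526 m/kN.
Compatibility — the spring shortens by R_B/k under the reaction it provides: δ_0 − R_B·δ_{BB} = R_B/k. With 1/k = 0.001 m/kN, R_B = δ_0 / (δ_{BB} + 1/k) = 1.1132 / (0.009526 + 0.001) = 105.8 kN.

R_B = 105.8 kN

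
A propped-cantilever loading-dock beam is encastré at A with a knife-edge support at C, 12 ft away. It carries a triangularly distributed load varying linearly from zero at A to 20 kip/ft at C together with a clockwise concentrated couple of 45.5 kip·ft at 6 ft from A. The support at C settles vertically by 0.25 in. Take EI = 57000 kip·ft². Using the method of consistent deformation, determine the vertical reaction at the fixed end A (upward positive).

R_A = 51.8 kip

Take the reaction at C as the redundant and release it; the primary structure is a cantilever fixed at A.
Primary-structure tip deflection at C by superposition:
  triangular load, peak 20 at the free end: 11w₀L⁴/(120EI) = 38016/EI
  clockwise couple 45.5 at a = 6: M₀a(2L − a)/(2EI) = 2457/EI
  δ_0 = 40473/EI
Tip deflection under a unit load at C: L³/(3EI) = 576/EI.
With EI = 57000 kip·ft²: δ_0 = 0.71005 ft and δ_{CC} = 0.010105 ft/kip.
Compatibility — the beam at C must follow the support down by 0.02083 ft: δ_0 − R_C·δ_{CC} = 0.02083, so R_C = (0.71005 − 0.02083)/0.010105 = 68.2 kip.
Vertical equilibrium: R_A = ΣP − R_C = 120 − 68.2 = 51.8 kip.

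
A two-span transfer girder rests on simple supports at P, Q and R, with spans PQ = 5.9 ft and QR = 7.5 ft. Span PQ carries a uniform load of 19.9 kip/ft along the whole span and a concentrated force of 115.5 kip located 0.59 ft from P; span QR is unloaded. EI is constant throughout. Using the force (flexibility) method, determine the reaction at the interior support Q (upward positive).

R_Q = 86.3 kip

Release continuity at Q by inserting a hinge; the redundant is the internal moment M_Q. The primary structure is two simply-supported spans PQ and QR.
Discontinuity in slope at Q on the released structure — sum the simple-span end rotations:
  span PQ: UDL 19.9: wL³/(24EI) = 170.3/EI
  span PQ: point load 115.5 at a = 0.59: Pab(L + a)/(6LEI) = 66.34/EI
  relative rotation θ_0 = (236.6 + 0)/EI = 236.6/EI
A unit hogging moment at Q produces rotation L₁/(3EI) + L₂/(3EI) = 4.467/EI.
Slope continuity at Q: θ_0 = M_Q·4.467/EI, so M_Q = 236.6/4.467 = 52.98 kip·ft (hogging).
Span PQ, ΣM about P with M_Q applied at Q: R_Q^{PQ}·5.9 = 414.5 + 52.98, so R_Q^{PQ} = 79.23 kip and R_P = 232.9 − 79.23 = 153.7 kip.
Span QR, ΣM about R: R_Q^{QR}·7.5 = 0 + 52.98, so R_Q^{QR} = 7.064 kip and R_R = 0 − 7.064 = -7.064 kip.
R_Q = 79.23 + 7.064 = 86.3 kip.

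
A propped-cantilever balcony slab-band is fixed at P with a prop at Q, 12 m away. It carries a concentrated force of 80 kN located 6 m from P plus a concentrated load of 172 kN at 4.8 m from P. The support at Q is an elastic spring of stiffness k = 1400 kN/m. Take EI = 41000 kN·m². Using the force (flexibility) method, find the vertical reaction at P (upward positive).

R_P = 194.2 kN

Take the reaction at Q as the redundant and release it; the primary structure is a cantilever fixed at P.
Deflection at Q on the released cantilever, summing each load's contribution:
  point load 80 at a = 6: Pa²(3L − a)/(6EI) = 14400/EI
  point load 172 at a = 4.8: Pa²(3L − a)/(6EI) = 20607/EI
  δ_0 = 35007/EI
Tip deflection under a unit load at Q: L³/(3EI) = 576/EI.
With EI = 41000 kN·m²: δ_0 = 0.85383 m and δ_{QQ} = 0.014049 m/kN.
Compatibility — the spring shortens by R_Q/k under the reaction it provides: δ_0 − R_Q·δ_{QQ} = R_Q/k. With 1/k = 0.000714 m/kN, R_Q = δ_0 / (δ_{QQ} + 1/k) = 0.85383 / (0.014049 + 0.000714) = 57.84 kN.
Vertical equilibrium: R_P = ΣP − R_Q = 252 − 57.84 = 194.2 kN.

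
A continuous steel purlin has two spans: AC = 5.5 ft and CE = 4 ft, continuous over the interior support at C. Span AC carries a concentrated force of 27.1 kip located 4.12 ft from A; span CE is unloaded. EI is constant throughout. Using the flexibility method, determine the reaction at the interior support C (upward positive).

R_C = 26.43 kip

Release continuity at C by inserting a hinge; the redundant is the internal moment M_C. The primary structure is two simply-supported spans AC and CE.
End slopes at the hinge C, treating each span as simply supported:
  span AC: point load 27.1 at a = 4.12: Pab(L + a)/(6LEI) = 44.92/EI
  relative rotation θ_0 = (44.92 + 0)/EI = 44.92/EI
A unit hogging moment at C produces rotation L₁/(3EI) + L₂/(3EI) = 3.167/EI.
Compatibility: M_C·(L₁+L₂)/(3EI) = θ_0, giving M_C = 14.18 kip·ft (hogging).
Span AC, ΣM about A with M_C applied at C: R_C^{AC}·5.5 = 111.7 + 14.18, so R_C^{AC} = 22.88 kip and R_A = 27.1 − 22.88 = 4.221 kip.
Span CE, ΣM about E: R_C^{CE}·4 = 0 + 14.18, so R_C^{CE} = 3.546 kip and R_E = 0 − 3.546 = -3.546 kip.
R_C = 22.88 + 3.546 = 26.43 kip.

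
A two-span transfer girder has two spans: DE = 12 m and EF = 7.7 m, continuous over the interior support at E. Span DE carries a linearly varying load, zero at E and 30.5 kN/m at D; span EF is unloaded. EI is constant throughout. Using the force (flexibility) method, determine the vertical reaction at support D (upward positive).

Release continuity at E by inserting a hinge; the redundant is the internal moment M_E. The primary structure is two simply-supported spans DE and EF.
Discontinuity in slope at E on the released structure — sum the simple-span end rotations:
  span DE: triangular load, peak 30.5: 7w₀L³/(360EI) = 1025/EI
  relative rotation θ_0 = (1025 + 0)/EI = 1025/EI
A unit hogging moment at E produces rotation L₁/(3EI) + L₂/(3EI) = 6.567/EI.
Compatibility: M_E·(L₁+L₂)/(3EI) = θ_0, giving M_E = 156.1 kN·m (hogging).
Span DE, ΣM about D with M_E applied at E: R_E^{DE}·12 = 732 + 156.1, so R_E^{DE} = 74.01 kN and R_D = 183 − 74.01 = 109 kN.

R_D = 109 kN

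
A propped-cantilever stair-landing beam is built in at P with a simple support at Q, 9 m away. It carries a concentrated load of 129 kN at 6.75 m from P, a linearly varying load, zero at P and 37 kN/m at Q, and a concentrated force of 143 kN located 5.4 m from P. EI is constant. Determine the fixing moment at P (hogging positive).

Release the roller at Q. Primary structure: cantilever fixed at P.
Downward deflection at the released point Q due to the loads:
  point load 129 at a = 6.75: Pa²(3L − a)/(6EI) = 19837/EI
  triangular load, peak 37 at the free end: 11w₀L⁴/(120EI) = 22253/EI
  point load 143 at a = 5.4: Pa²(3L − a)/(6EI) = 15012/EI
  δ_0 = 57101/EI
Tip deflection under a unit load at Q: L³/(3EI) = 243/EI.
Compatibility at Q: δ_0 − R_Q·δ_{QQ} = 0, so R_Q = 57101/243 = 235 kN.
Moment equilibrium about P: M_P = Σ(load moments about P) − R_Q·L = 2642 − 235×9 = 527.1 kN·m.

M_P = 527.1 kN·m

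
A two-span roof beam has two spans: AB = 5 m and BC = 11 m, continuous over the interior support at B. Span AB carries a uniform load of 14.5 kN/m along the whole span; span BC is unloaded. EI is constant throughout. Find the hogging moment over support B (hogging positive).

Take M_B as the redundant. Released structure: two simple spans AB and BC with a hinge at B.
End slopes at the hinge B, treating each span as simply supported:
  span AB: UDL 14.5: wL³/(24EI) = 75.52/EI
  relative rotation θ_0 = (75.52 + 0)/EI = 75.52/EI
A unit hogging moment at B produces rotation L₁/(3EI) + L₂/(3EI) = 5.333/EI.
Compatibility: M_B·(L₁+L₂)/(3EI) = θ_0, giving M_B = 14.16 kN·m (hogging).

M_B = 14.16 kN·m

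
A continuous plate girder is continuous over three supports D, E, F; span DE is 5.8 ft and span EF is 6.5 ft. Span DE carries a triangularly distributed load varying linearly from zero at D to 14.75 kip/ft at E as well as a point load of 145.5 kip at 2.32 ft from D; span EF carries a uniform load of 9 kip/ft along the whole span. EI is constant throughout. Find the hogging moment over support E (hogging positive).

M_E = 107.6 kip·ft

Release continuity at E by inserting a hinge; the redundant is the internal moment M_E. The primary structure is two simply-supported spans DE and EF.
Rotations at E on the released spans (each span's end-slope, ×1/EI):
  span DE: triangular load, peak 14.75: w₀L³/(45EI) = 63.95/EI
  span DE: point load 145.5 at a = 2.32: Pab(L + a)/(6LEI) = 274.1/EI
  span EF: UDL 9: wL³/(24EI) = 103/EI
  relative rotation θ_0 = (338.1 + 103)/EI = 441/EI
A unit hogging moment at E produces rotation L₁/(3EI) + L₂/(3EI) = 4.1/EI.
Slope continuity at E: θ_0 = M_E·4.1/EI, so M_E = 441/4.1 = 107.6 kip·ft (hogging).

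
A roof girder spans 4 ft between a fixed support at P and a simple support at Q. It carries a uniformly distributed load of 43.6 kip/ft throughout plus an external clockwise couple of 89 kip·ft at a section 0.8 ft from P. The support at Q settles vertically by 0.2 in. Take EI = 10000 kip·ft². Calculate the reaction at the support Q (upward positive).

R_Q = 69.6 kip

Choose R_Q as the redundant. The primary structure is the cantilever fixed at P.
Deflection at Q on the released cantilever, summing each load's contribution:
  UDL 43.6: wL⁴/(8EI) = 1395/EI
  clockwise couple 89 at a = 0.8: M₀a(2L − a)/(2EI) = 256.3/EI
  δ_0 = 1652/EI
Tip deflection under a unit load at Q: L³/(3EI) = 21.33/EI.
With EI = 10000 kip·ft²: δ_0 = 0.16515 ft and δ_{QQ} = 0.002133 ft/kip.
Compatibility — the beam at Q must follow the support down by 0.01667 ft: δ_0 − R_Q·δ_{QQ} = 0.01667, so R_Q = (0.16515 − 0.01667)/0.002133 = 69.6 kip.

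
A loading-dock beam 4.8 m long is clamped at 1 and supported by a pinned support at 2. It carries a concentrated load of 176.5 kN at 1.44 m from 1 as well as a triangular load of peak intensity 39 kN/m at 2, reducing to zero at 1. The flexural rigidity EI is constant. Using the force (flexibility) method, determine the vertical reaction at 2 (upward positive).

R_2 = 72.92 kN

Release the roller at 2. Primary structure: cantilever fixed at 1.
Downward deflection at the released point 2 due to the loads:
  point load 176.5 at a = 1.44: Pa²(3L − a)/(6EI) = 790.5/EI
  triangular load, peak 39 at the free end: 11w₀L⁴/(120EI) = 1898/EI
  δ_0 = 2688/EI
Tip deflection under a unit load at 2: L³/(3EI) = 36.86/EI.
The prop prevents deflection at 2: R_2 = δ_0/δ_{22} = 2688/36.86 = 72.92 kN.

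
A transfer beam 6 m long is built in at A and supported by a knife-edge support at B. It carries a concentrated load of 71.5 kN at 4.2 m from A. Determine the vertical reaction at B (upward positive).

Choose R_B as the redundant. The primary structure is the cantilever fixed at A.
Free-end deflection of the primary structure under the applied loading (downward +):
  point load 71.5 at a = 4.2: Pa²(3L − a)/(6EI) = 2901/EI
Flexibility coefficient — unit upward force at B: δ_{BB} = L³/(3EI) = 72/EI.
Compatibility at B: δ_0 − R_B·δ_{BB} = 0, so R_B = 2901/72 = 40.29 kN.

R_B = 40.29 kN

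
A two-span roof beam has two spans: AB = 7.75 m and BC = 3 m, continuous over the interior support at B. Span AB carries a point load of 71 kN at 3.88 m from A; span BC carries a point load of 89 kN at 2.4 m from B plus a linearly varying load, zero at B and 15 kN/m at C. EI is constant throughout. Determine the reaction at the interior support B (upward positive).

Take M_B as the redundant. Released structure: two simple spans AB and BC with a hinge at B.
Discontinuity in slope at B on the released structure — sum the simple-span end rotations:
  span AB: point load 71 at a = 3.88: Pab(L + a)/(6LEI) = 266.6/EI
  span BC: point load 89 at a = 2.4: Pab(L + b)/(6LEI) = 25.63/EI
  span BC: triangular load, peak 15: 7w₀L³/(360EI) = 7.875/EI
  relative rotation θ_0 = (266.6 + 33.51)/EI = 300.1/EI
A unit hogging moment at B produces rotation L₁/(3EI) + L₂/(3EI) = 3.583/EI.
Slope continuity at B: θ_0 = M_B·3.583/EI, so M_B = 300.1/3.583 = 83.76 kN·m (hogging).
Span AB, ΣM about A with M_B applied at B: R_B^{AB}·7.75 = 275.5 + 83.76, so R_B^{AB} = 46.35 kN and R_A = 71 − 46.35 = 24.65 kN.
Span BC, ΣM about C: R_B^{BC}·3 = 75.9 + 83.76, so R_B^{BC} = 53.22 kN and R_C = 111.5 − 53.22 = 58.28 kN.
R_B = 46.35 + 53.22 = 99.57 kN.

R_B = 99.57 kN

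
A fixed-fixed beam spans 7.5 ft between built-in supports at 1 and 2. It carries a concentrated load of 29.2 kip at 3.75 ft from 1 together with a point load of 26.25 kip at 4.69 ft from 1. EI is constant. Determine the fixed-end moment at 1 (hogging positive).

M_1 = 44.66 kip·ft

Take the two fixed-end moments M_1, M_2 as redundants; the released structure is the simple span 12.
End rotations of the released simple span under the applied load (×1/EI):
  at 1: point load 29.2 at a = 3.75: Pab(L + b)/(6LEI) = 102.7/EI
  at 2: point load 29.2 at a = 3.75: Pab(L + a)/(6LEI) = 102.7/EI
  at 1: point load 26.25 at a = 4.69: Pab(L + b)/(6LEI) = 79.26/EI
  at 2: point load 26.25 at a = 4.69: Pab(L + a)/(6LEI) = 93.71/EI
  θ_10 = 181.9/EI,  θ_20 = 196.4/EI
Flexibility coefficients: a unit moment at one end gives L/(3EI) there and L/(6EI) at the far end, so f₁₁ = f₂₂ = 2.5/EI and f₁₂ = f₂₁ = 1.25/EI.
Compatibility — zero rotation at each built-in end:
  2.5 M_1 + 1.25 M_2 = 181.9
  1.25 M_1 + 2.5 M_2 = 196.4
Solving the pair gives M_1 = 44.66 kip·ft and M_2 = 56.22 kip·ft (hogging).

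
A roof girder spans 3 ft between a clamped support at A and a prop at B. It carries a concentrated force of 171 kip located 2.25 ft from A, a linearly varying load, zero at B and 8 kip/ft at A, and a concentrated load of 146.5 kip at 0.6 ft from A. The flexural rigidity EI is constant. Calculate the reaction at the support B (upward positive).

Take the reaction at B as the redundant and release it; the primary structure is a cantilever fixed at A.
Deflection at B on the released cantilever, summing each load's contribution:
  point load 171 at a = 2.25: Pa²(3L − a)/(6EI) = 973.9/EI
  triangular load, peak 8 at the fixed end: w₀L⁴/(30EI) = 21.6/EI
  point load 146.5 at a = 0.6: Pa²(3L − a)/(6EI) = 73.84/EI
  δ_0 = 1069/EI
Tip deflection under a unit load at B: L³/(3EI) = 9/EI.
The prop prevents deflection at B: R_B = δ_0/δ_{BB} = 1069/9 = 118.8 kip.

R_B = 118.8 kip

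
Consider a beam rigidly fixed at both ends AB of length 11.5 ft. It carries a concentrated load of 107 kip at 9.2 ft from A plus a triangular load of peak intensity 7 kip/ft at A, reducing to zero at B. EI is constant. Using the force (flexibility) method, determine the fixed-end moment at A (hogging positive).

M_A = 85.66 kip·ft

Take the two fixed-end moments M_A, M_B as redundants; the released structure is the simple span AB.
On the primary (simply-supported) span, the end slopes from the loading are:
  at A: point load 107 at a = 9.2: Pab(L + b)/(6LEI) = 452.8/EI
  at B: point load 107 at a = 9.2: Pab(L + a)/(6LEI) = 679.2/EI
  at A: triangular load, peak 7: w₀L³/(45EI) = 236.6/EI
  at B: triangular load, peak 7: 7w₀L³/(360EI) = 207/EI
  θ_A0 = 689.4/EI,  θ_B0 = 886.2/EI
Flexibility coefficients: a unit moment at one end gives L/(3EI) there and L/(6EI) at the far end, so f₁₁ = f₂₂ = 3.833/EI and f₁₂ = f₂₁ = 1.917/EI.
Compatibility — zero rotation at each built-in end:
  3.833 M_A + 1.917 M_B = 689.4
  1.917 M_A + 3.833 M_B = 886.2
Solving the pair gives M_A = 85.66 kip·ft and M_B = 188.4 kip·ft (hogging).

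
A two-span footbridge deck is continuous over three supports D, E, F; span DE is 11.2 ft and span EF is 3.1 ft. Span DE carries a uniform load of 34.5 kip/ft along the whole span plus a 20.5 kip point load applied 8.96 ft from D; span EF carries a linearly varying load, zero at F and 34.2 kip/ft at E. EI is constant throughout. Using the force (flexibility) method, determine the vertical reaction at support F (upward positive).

R_F = -128.9 kip

Take M_E as the redundant. Released structure: two simple spans DE and EF with a hinge at E.
End slopes at the hinge E, treating each span as simply supported:
  span DE: UDL 34.5: wL³/(24EI) = 2020/EI
  span DE: point load 20.5 at a = 8.96: Pab(L + a)/(6LEI) = 123.4/EI
  span EF: triangular load, peak 34.2: w₀L³/(45EI) = 22.64/EI
  relative rotation θ_0 = (2143 + 22.64)/EI = 2166/EI
A unit hogging moment at E produces rotation L₁/(3EI) + L₂/(3EI) = 4.767/EI.
Slope continuity at E: θ_0 = M_E·4.767/EI, so M_E = 2166/4.767 = 454.3 kip·ft (hogging).
Span EF, ΣM about F: R_E^{EF}·3.1 = 109.6 + 454.3, so R_E^{EF} = 181.9 kip and R_F = 53.01 − 181.9 = -128.9 kip.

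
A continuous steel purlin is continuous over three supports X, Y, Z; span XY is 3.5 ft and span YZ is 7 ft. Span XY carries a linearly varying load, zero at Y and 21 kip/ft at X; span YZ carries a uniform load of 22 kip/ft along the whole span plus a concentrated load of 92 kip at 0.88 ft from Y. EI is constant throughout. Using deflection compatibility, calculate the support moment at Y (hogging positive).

M_Y = 139.1 kip·ft

Take M_Y as the redundant. Released structure: two simple spans XY and YZ with a hinge at Y.
End slopes at the hinge Y, treating each span as simply supported:
  span XY: triangular load, peak 21: 7w₀L³/(360EI) = 17.51/EI
  span YZ: UDL 22: wL³/(24EI) = 314.4/EI
  span YZ: point load 92 at a = 0.88: Pab(L + b)/(6LEI) = 154.8/EI
  relative rotation θ_0 = (17.51 + 469.2)/EI = 486.7/EI
A unit hogging moment at Y produces rotation L₁/(3EI) + L₂/(3EI) = 3.5/EI.
Slope continuity at Y: θ_0 = M_Y·3.5/EI, so M_Y = 486.7/3.5 = 139.1 kip·ft (hogging).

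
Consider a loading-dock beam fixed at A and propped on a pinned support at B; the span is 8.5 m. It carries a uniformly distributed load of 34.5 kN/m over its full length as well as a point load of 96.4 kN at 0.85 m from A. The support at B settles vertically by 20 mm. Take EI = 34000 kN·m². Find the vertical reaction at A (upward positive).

Take the reaction at B as the redundant and release it; the primary structure is a cantilever fixed at A.
Deflection at B on the released cantilever, summing each load's contribution:
  UDL 34.5: wL⁴/(8EI) = 22512/EI
  point load 96.4 at a = 0.85: Pa²(3L − a)/(6EI) = 286.1/EI
  δ_0 = 22798/EI
Flexibility coefficient — unit upward force at B: δ_{BB} = L³/(3EI) = 204.7/EI.
With EI = 34000 kN·m²: δ_0 = 0.67052 m and δ_{BB} = 0.006021 m/kN.
Compatibility — the beam at B must follow the support down by 0.02 m: δ_0 − R_B·δ_{BB} = 0.02, so R_B = (0.67052 − 0.02)/0.006021 = 108 kN.
Vertical equilibrium: R_A = ΣP − R_B = 389.6 − 108 = 281.6 kN.

R_A = 281.6 kN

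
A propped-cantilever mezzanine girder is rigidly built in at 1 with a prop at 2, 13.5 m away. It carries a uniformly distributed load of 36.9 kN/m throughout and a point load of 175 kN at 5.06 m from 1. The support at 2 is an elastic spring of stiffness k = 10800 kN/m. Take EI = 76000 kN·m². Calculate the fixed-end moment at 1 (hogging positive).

Release the roller at 2. Primary structure: cantilever fixed at 1.
Downward deflection at the released point 2 due to the loads:
  UDL 36.9: wL⁴/(8EI) = 153204/EI
  point load 175 at a = 5.06: Pa²(3L − a)/(6EI) = 26466/EI
  δ_0 = 179670/EI
Flexibility coefficient — unit upward force at 2: δ_{22} = L³/(3EI) = 820.1/EI.
With EI = 76000 kN·m²: δ_0 = 2.3641 m and δ_{22} = 0.010791 m/kN.
Compatibility — the spring shortens by R_2/k under the reaction it provides: δ_0 − R_2·δ_{22} = R_2/k. With 1/k = 0.000093 m/kN, R_2 = δ_0 / (δ_{22} + 1/k) = 2.3641 / (0.010791 + 0.000093) = 217.2 kN.
Moment equilibrium about 1: M_1 = Σ(load moments about 1) − R_2·L = 4248 − 217.2×13.5 = 1316 kN·m.

M_1 = 1316 kN·m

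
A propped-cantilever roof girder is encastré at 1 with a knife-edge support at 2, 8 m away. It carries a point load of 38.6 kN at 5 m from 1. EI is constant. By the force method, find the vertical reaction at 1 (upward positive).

R_1 = 20.69 kN

Remove the prop at 2; the released (primary) structure is a cantilever built in at 1.
Downward deflection at the released point 2 due to the loads:
  point load 38.6 at a = 5: Pa²(3L − a)/(6EI) = 3056/EI
Tip deflection under a unit load at 2: L³/(3EI) = 170.7/EI.
Compatibility at 2: δ_0 − R_2·δ_{22} = 0, so R_2 = 3056/170.7 = 17.91 kN.
Vertical equilibrium: R_1 = ΣP − R_2 = 38.6 − 17.91 = 20.69 kN.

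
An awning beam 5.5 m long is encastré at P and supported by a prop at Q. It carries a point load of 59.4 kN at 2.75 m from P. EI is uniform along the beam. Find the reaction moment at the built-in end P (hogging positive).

M_P = 61.26 kN·m

Take the reaction at Q as the redundant and release it; the primary structure is a cantilever fixed at P.
Free-end deflection of the primary structure under the applied loading (downward +):
  point load 59.4 at a = 2.75: Pa²(3L − a)/(6EI) = 1029/EI
Flexibility coefficient — unit upward force at Q: δ_{QQ} = L³/(3EI) = 55.46/EI.
The prop prevents deflection at Q: R_Q = δ_0/δ_{QQ} = 1029/55.46 = 18.56 kN.
Moment equilibrium about P: M_P = Σ(load moments about P) − R_Q·L = 163.3 − 18.56×5.5 = 61.26 kN·m.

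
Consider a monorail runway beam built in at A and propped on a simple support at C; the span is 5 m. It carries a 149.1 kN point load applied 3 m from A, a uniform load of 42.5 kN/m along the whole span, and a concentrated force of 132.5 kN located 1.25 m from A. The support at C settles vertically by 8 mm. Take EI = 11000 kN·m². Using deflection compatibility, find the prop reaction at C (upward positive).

Take the reaction at C as the redundant and release it; the primary structure is a cantilever fixed at A.
Downward deflection at the released point C due to the loads:
  point load 149.1 at a = 3: Pa²(3L − a)/(6EI) = 2684/EI
  UDL 42.5: wL⁴/(8EI) = 3320/EI
  point load 132.5 at a = 1.25: Pa²(3L − a)/(6EI) = 474.4/EI
  δ_0 = 6479/EI
Flexibility coefficient — unit upward force at C: δ_{CC} = L³/(3EI) = 41.67/EI.
With EI = 11000 kN·m²: δ_0 = 0.58896 m and δ_{CC} = 0.003788 m/kN.
Compatibility — the beam at C must follow the support down by 0.008 m: δ_0 − R_C·δ_{CC} = 0.008, so R_C = (0.58896 − 0.008)/0.003788 = 153.4 kN.

R_C = 153.4 kN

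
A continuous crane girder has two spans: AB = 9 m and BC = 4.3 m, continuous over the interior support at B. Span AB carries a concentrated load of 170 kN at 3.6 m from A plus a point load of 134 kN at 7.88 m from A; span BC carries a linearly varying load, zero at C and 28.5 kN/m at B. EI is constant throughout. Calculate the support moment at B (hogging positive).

M_B = 268.7 kN·m

Release continuity at B by inserting a hinge; the redundant is the internal moment M_B. The primary structure is two simply-supported spans AB and BC.
Discontinuity in slope at B on the released structure — sum the simple-span end rotations:
  span AB: point load 170 at a = 3.6: Pab(L + a)/(6LEI) = 771.1/EI
  span AB: point load 134 at a = 7.88: Pab(L + a)/(6LEI) = 369.7/EI
  span BC: triangular load, peak 28.5: w₀L³/(45EI) = 50.35/EI
  relative rotation θ_0 = (1141 + 50.35)/EI = 1191/EI
A unit hogging moment at B produces rotation L₁/(3EI) + L₂/(3EI) = 4.433/EI.
Compatibility: M_B·(L₁+L₂)/(3EI) = θ_0, giving M_B = 268.7 kN·m (hogging).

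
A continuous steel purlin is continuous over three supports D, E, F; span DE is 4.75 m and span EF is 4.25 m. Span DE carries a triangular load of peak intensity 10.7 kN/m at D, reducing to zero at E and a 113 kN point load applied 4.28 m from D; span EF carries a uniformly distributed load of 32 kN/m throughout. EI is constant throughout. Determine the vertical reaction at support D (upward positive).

R_D = 14.32 kN

Insert a hinge at E; M_E is the redundant, and each span becomes simply supported.
End slopes at the hinge E, treating each span as simply supported:
  span DE: triangular load, peak 10.7: 7w₀L³/(360EI) = 22.3/EI
  span DE: point load 113 at a = 4.28: Pab(L + a)/(6LEI) = 72.02/EI
  span EF: UDL 32: wL³/(24EI) = 102.4/EI
  relative rotation θ_0 = (94.32 + 102.4)/EI = 196.7/EI
A unit hogging moment at E produces rotation L₁/(3EI) + L₂/(3EI) = 3/EI.
Slope continuity at E: θ_0 = M_E·3/EI, so M_E = 196.7/3 = 65.56 kN·m (hogging).
Span DE, ΣM about D with M_E applied at E: R_E^{DE}·4.75 = 523.9 + 65.56, so R_E^{DE} = 124.1 kN and R_D = 138.4 − 124.1 = 14.32 kN.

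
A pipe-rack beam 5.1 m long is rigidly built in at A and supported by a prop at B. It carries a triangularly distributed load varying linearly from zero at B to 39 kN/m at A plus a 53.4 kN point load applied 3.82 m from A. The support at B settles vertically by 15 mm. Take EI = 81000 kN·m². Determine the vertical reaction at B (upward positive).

R_B = 26.13 kN

Choose R_B as the redundant. The primary structure is the cantilever fixed at A.
Free-end deflection of the primary structure under the applied loading (downward +):
  triangular load, peak 39 at the fixed end: w₀L⁴/(30EI) = 879.5/EI
  point load 53.4 at a = 3.82: Pa²(3L − a)/(6EI) = 1491/EI
  δ_0 = 2370/EI
Flexibility coefficient — unit upward force at B: δ_{BB} = L³/(3EI) = 44.22/EI.
With EI = 81000 kN·m²: δ_0 = 0.029264 m and δ_{BB} = 0.000546 m/kN.
Compatibility — the beam at B must follow the support down by 0.015 m: δ_0 − R_B·δ_{BB} = 0.015, so R_B = (0.029264 − 0.015)/0.000546 = 26.13 kN.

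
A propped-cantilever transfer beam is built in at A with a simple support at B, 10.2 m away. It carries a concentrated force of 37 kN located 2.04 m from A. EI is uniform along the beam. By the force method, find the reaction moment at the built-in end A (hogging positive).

Choose R_B as the redundant. The primary structure is the cantilever fixed at A.
Free-end deflection of the primary structure under the applied loading (downward +):
  point load 37 at a = 2.04: Pa²(3L − a)/(6EI) = 732.9/EI
Tip deflection under a unit load at B: L³/(3EI) = 353.7/EI.
The prop prevents deflection at B: R_B = δ_0/δ_{BB} = 732.9/353.7 = 2.072 kN.
Moment equilibrium about A: M_A = Σ(load moments about A) − R_B·L = 75.48 − 2.072×10.2 = 54.35 kN·m.

M_A = 54.35 kN·m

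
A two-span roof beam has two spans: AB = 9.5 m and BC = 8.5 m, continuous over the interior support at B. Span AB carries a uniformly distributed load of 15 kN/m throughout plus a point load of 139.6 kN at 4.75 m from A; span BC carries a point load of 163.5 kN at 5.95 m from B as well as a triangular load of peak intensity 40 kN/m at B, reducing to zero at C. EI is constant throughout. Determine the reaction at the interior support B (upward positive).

Release continuity at B by inserting a hinge; the redundant is the internal moment M_B. The primary structure is two simply-supported spans AB and BC.
Discontinuity in slope at B on the released structure — sum the simple-span end rotations:
  span AB: UDL 15: wL³/(24EI) = 535.9/EI
  span AB: point load 139.6 at a = 4.75: Pab(L + a)/(6LEI) = 787.4/EI
  span BC: point load 163.5 at a = 5.95: Pab(L + b)/(6LEI) = 537.5/EI
  span BC: triangular load, peak 40: w₀L³/(45EI) = 545.9/EI
  relative rotation θ_0 = (1323 + 1083)/EI = 2407/EI
A unit hogging moment at B produces rotation L₁/(3EI) + L₂/(3EI) = 6/EI.
Compatibility: M_B·(L₁+L₂)/(3EI) = θ_0, giving M_B = 401.1 kN·m (hogging).
Span AB, ΣM about A with M_B applied at B: R_B^{AB}·9.5 = 1340 + 401.1, so R_B^{AB} = 183.3 kN and R_A = 282.1 − 183.3 = 98.83 kN.
Span BC, ΣM about C: R_B^{BC}·8.5 = 1380 + 401.1, so R_B^{BC} = 209.6 kN and R_C = 333.5 − 209.6 = 123.9 kN.
R_B = 183.3 + 209.6 = 392.8 kN.

R_B = 392.8 kN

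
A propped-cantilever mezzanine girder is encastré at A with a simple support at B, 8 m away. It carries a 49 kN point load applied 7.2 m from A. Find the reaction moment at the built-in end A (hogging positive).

Remove the prop at B; the released (primary) structure is a cantilever built in at A.
Primary-structure tip deflection at B by superposition:
  point load 49 at a = 7.2: Pa²(3L − a)/(6EI) = 7112/EI
Flexibility coefficient — unit upward force at B: δ_{BB} = L³/(3EI) = 170.7/EI.
The prop prevents deflection at B: R_B = δ_0/δ_{BB} = 7112/170.7 = 41.67 kN.
Moment equilibrium about A: M_A = Σ(load moments about A) − R_B·L = 352.8 − 41.67×8 = 19.4 kN·m.

M_A = 19.4 kN·m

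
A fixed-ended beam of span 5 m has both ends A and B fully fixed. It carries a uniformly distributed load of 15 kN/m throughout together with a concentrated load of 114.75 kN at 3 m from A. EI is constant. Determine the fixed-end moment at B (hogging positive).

Take the two fixed-end moments M_A, M_B as redundants; the released structure is the simple span AB.
On the primary (simply-supported) span, the end slopes from the loading are:
  at A: UDL 15: wL³/(24EI) = 78.12/EI
  at B: UDL 15: wL³/(24EI) = 78.12/EI
  at A: point load 114.75 at a = 3: Pab(L + b)/(6LEI) = 160.7/EI
  at B: point load 114.75 at a = 3: Pab(L + a)/(6LEI) = 183.6/EI
  θ_A0 = 238.8/EI,  θ_B0 = 261.7/EI
Flexibility coefficients: a unit moment at one end gives L/(3EI) there and L/(6EI) at the far end, so f₁₁ = f₂₂ = 1.667/EI and f₁₂ = f₂₁ = 0.8333/EI.
Compatibility — zero rotation at each built-in end:
  1.667 M_A + 0.8333 M_B = 238.8
  0.8333 M_A + 1.667 M_B = 261.7
Solving the pair gives M_A = 86.33 kN·m and M_B = 113.9 kN·m (hogging).

M_B = 113.9 kN·m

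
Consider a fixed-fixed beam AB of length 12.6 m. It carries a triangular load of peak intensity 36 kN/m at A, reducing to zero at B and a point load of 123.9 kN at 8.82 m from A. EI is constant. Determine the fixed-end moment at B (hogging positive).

M_B = 420 kN·m

Take the two fixed-end moments M_A, M_B as redundants; the released structure is the simple span AB.
Simple-span end rotations at A and B under the given loads:
  at A: triangular load, peak 36: w₀L³/(45EI) = 1600/EI
  at B: triangular load, peak 36: 7w₀L³/(360EI) = 1400/EI
  at A: point load 123.9 at a = 8.82: Pab(L + b)/(6LEI) = 895/EI
  at B: point load 123.9 at a = 8.82: Pab(L + a)/(6LEI) = 1170/EI
  θ_A0 = 2495/EI,  θ_B0 = 2571/EI
Flexibility coefficients: a unit moment at one end gives L/(3EI) there and L/(6EI) at the far end, so f₁₁ = f₂₂ = 4.2/EI and f₁₂ = f₂₁ = 2.1/EI.
Compatibility — zero rotation at each built-in end:
  4.2 M_A + 2.1 M_B = 2495
  2.1 M_A + 4.2 M_B = 2571
Solving the pair gives M_A = 384.1 kN·m and M_B = 420 kN·m (hogging).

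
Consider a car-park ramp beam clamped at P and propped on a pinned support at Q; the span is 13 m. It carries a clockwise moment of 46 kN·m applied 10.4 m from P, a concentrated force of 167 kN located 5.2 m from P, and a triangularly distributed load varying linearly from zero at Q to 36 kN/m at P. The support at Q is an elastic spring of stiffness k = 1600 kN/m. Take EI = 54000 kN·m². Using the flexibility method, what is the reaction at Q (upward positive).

Choose R_Q as the redundant. The primary structure is the cantilever fixed at P.
Free-end deflection of the primary structure under the applied loading (downward +):
  clockwise couple 46 at a = 10.4: M₀a(2L − a)/(2EI) = 3732/EI
  point load 167 at a = 5.2: Pa²(3L − a)/(6EI) = 25438/EI
  triangular load, peak 36 at the fixed end: w₀L⁴/(30EI) = 34273/EI
  δ_0 = 63443/EI
Flexibility coefficient — unit upward force at Q: δ_{QQ} = L³/(3EI) = 732.3/EI.
With EI = 54000 kN·m²: δ_0 = 1.1749 m and δ_{QQ} = 0.013562 m/kN.
Compatibility — the spring shortens by R_Q/k under the reaction it provides: δ_0 − R_Q·δ_{QQ} = R_Q/k. With 1/k = 0.000625 m/kN, R_Q = δ_0 / (δ_{QQ} + 1/k) = 1.1749 / (0.013562 + 0.000625) = 82.81 kN.

R_Q = 82.81 kN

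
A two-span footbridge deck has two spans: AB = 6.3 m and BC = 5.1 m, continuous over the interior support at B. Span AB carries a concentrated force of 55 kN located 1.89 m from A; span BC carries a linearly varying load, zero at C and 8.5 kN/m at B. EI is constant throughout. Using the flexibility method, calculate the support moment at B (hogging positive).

M_B = 32.73 kN·m

Take M_B as the redundant. Released structure: two simple spans AB and BC with a hinge at B.
End slopes at the hinge B, treating each span as simply supported:
  span AB: point load 55 at a = 1.89: Pab(L + a)/(6LEI) = 99.32/EI
  span BC: triangular load, peak 8.5: w₀L³/(45EI) = 25.06/EI
  relative rotation θ_0 = (99.32 + 25.06)/EI = 124.4/EI
A unit hogging moment at B produces rotation L₁/(3EI) + L₂/(3EI) = 3.8/EI.
Slope continuity at B: θ_0 = M_B·3.8/EI, so M_B = 124.4/3.8 = 32.73 kN·m (hogging).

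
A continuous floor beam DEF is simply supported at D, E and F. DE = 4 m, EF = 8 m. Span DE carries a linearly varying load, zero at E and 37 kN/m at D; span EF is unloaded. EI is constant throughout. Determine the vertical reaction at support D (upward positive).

Insert a hinge at E; M_E is the redundant, and each span becomes simply supported.
Discontinuity in slope at E on the released structure — sum the simple-span end rotations:
  span DE: triangular load, peak 37: 7w₀L³/(360EI) = 46.04/EI
  relative rotation θ_0 = (46.04 + 0)/EI = 46.04/EI
A unit hogging moment at E produces rotation L₁/(3EI) + L₂/(3EI) = 4/EI.
Slope continuity at E: θ_0 = M_E·4/EI, so M_E = 46.04/4 = 11.51 kN·m (hogging).
Span DE, ΣM about D with M_E applied at E: R_E^{DE}·4 = 98.67 + 11.51, so R_E^{DE} = 27.54 kN and R_D = 74 − 27.54 = 46.46 kN.

R_D = 46.46 kN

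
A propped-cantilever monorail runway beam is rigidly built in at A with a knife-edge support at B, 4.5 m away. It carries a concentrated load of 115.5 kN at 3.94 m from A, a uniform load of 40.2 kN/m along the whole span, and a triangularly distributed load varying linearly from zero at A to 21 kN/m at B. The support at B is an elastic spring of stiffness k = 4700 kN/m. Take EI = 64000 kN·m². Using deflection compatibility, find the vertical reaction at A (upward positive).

R_A = 213.9 kN

Choose R_B as the redundant. The primary structure is the cantilever fixed at A.
Primary-structure tip deflection at B by superposition:
  point load 115.5 at a = 3.94: Pa²(3L − a)/(6EI) = 2857/EI
  UDL 40.2: wL⁴/(8EI) = 2061/EI
  triangular load, peak 21 at the free end: 11w₀L⁴/(120EI) = 789.4/EI
  δ_0 = 5707/EI
Tip deflection under a unit load at B: L³/(3EI) = 30.38/EI.
With EI = 64000 kN·m²: δ_0 = 0.089168 m and δ_{BB} = 0.000475 m/kN.
Compatibility — the spring shortens by R_B/k under the reaction it provides: δ_0 − R_B·δ_{BB} = R_B/k. With 1/k = 0.000213 m/kN, R_B = δ_0 / (δ_{BB} + 1/k) = 0.089168 / (0.000475 + 0.000213) = 129.7 kN.
Vertical equilibrium: R_A = ΣP − R_B = 343.6 − 129.7 = 213.9 kN.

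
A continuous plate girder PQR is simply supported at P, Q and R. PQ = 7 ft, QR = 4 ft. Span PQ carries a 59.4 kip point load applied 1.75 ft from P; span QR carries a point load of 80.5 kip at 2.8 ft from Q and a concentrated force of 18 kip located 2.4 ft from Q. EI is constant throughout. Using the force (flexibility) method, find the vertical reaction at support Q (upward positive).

Insert a hinge at Q; M_Q is the redundant, and each span becomes simply supported.
Rotations at Q on the released spans (each span's end-slope, ×1/EI):
  span PQ: point load 59.4 at a = 1.75: Pab(L + a)/(6LEI) = 113.7/EI
  span QR: point load 80.5 at a = 2.8: Pab(L + b)/(6LEI) = 58.6/EI
  span QR: point load 18 at a = 2.4: Pab(L + b)/(6LEI) = 16.13/EI
  relative rotation θ_0 = (113.7 + 74.73)/EI = 188.4/EI
A unit hogging moment at Q produces rotation L₁/(3EI) + L₂/(3EI) = 3.667/EI.
Slope continuity at Q: θ_0 = M_Q·3.667/EI, so M_Q = 188.4/3.667 = 51.39 kip·ft (hogging).
Span PQ, ΣM about P with M_Q applied at Q: R_Q^{PQ}·7 = 104 + 51.39, so R_Q^{PQ} = 22.19 kip and R_P = 59.4 − 22.19 = 37.21 kip.
Span QR, ΣM about R: R_Q^{QR}·4 = 125.4 + 51.39, so R_Q^{QR} = 44.2 kip and R_R = 98.5 − 44.2 = 54.3 kip.
R_Q = 22.19 + 44.2 = 66.39 kip.

R_Q = 66.39 kip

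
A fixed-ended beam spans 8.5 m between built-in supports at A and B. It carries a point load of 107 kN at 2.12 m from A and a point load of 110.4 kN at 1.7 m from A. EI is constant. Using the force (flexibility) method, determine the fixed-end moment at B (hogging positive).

M_B = 72.49 kN·m

Take the two fixed-end moments M_A, M_B as redundants; the released structure is the simple span AB.
Simple-span end rotations at A and B under the given loads:
  at A: point load 107 at a = 2.12: Pab(L + b)/(6LEI) = 422.3/EI
  at B: point load 107 at a = 2.12: Pab(L + a)/(6LEI) = 301.4/EI
  at A: point load 110.4 at a = 1.7: Pab(L + b)/(6LEI) = 382.9/EI
  at B: point load 110.4 at a = 1.7: Pab(L + a)/(6LEI) = 255.2/EI
  θ_A0 = 805.1/EI,  θ_B0 = 556.6/EI
Flexibility coefficients: a unit moment at one end gives L/(3EI) there and L/(6EI) at the far end, so f₁₁ = f₂₂ = 2.833/EI and f₁₂ = f₂₁ = 1.417/EI.
Compatibility — zero rotation at each built-in end:
  2.833 M_A + 1.417 M_B = 805.1
  1.417 M_A + 2.833 M_B = 556.6
Solving the pair gives M_A = 247.9 kN·m and M_B = 72.49 kN·m (hogging).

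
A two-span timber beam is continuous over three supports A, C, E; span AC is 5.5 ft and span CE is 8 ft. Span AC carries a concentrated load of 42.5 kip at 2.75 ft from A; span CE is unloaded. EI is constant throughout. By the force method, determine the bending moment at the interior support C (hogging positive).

Release continuity at C by inserting a hinge; the redundant is the internal moment M_C. The primary structure is two simply-supported spans AC and CE.
End slopes at the hinge C, treating each span as simply supported:
  span AC: point load 42.5 at a = 2.75: Pab(L + a)/(6LEI) = 80.35/EI
  relative rotation θ_0 = (80.35 + 0)/EI = 80.35/EI
A unit hogging moment at C produces rotation L₁/(3EI) + L₂/(3EI) = 4.5/EI.
Compatibility: M_C·(L₁+L₂)/(3EI) = θ_0, giving M_C = 17.86 kip·ft (hogging).

M_C = 17.86 kip·ft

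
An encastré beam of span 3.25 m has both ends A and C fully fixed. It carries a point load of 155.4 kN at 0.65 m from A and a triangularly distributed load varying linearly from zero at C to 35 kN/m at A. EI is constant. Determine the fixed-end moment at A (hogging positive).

Release both end moments; the primary structure is a simply-supported span AC with redundants M_A and M_C.
End rotations of the released simple span under the applied load (×1/EI):
  at A: point load 155.4 at a = 0.65: Pab(L + b)/(6LEI) = 78.79/EI
  at C: point load 155.4 at a = 0.65: Pab(L + a)/(6LEI) = 52.53/EI
  at A: triangular load, peak 35: w₀L³/(45EI) = 26.7/EI
  at C: triangular load, peak 35: 7w₀L³/(360EI) = 23.36/EI
  θ_A0 = 105.5/EI,  θ_C0 = 75.89/EI
Flexibility coefficients: a unit moment at one end gives L/(3EI) there and L/(6EI) at the far end, so f₁₁ = f₂₂ = 1.083/EI and f₁₂ = f₂₁ = 0.5417/EI.
Compatibility — zero rotation at each built-in end:
  1.083 M_A + 0.5417 M_C = 105.5
  0.5417 M_A + 1.083 M_C = 75.89
Solving the pair gives M_A = 83.13 kN·m and M_C = 28.48 kN·m (hogging).

M_A = 83.13 kN·m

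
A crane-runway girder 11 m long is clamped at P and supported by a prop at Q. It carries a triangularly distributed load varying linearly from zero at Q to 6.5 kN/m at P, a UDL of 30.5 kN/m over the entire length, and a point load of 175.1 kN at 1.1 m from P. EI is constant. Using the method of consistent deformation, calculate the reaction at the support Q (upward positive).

Choose R_Q as the redundant. The primary structure is the cantilever fixed at P.
Primary-structure tip deflection at Q by superposition:
  triangular load, peak 6.5 at the fixed end: w₀L⁴/(30EI) = 3172/EI
  UDL 30.5: wL⁴/(8EI) = 55819/EI
  point load 175.1 at a = 1.1: Pa²(3L − a)/(6EI) = 1126/EI
  δ_0 = 60117/EI
Flexibility coefficient — unit upward force at Q: δ_{QQ} = L³/(3EI) = 443.7/EI.
The prop prevents deflection at Q: R_Q = δ_0/δ_{QQ} = 60117/443.7 = 135.5 kN.

R_Q = 135.5 kN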